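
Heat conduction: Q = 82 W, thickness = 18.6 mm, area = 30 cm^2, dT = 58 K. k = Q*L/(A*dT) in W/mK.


k = 82*18.6/1000/(30/10000*58) = 8.77 W/mK

8.77


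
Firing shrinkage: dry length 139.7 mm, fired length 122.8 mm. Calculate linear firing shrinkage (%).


FS = (139.7 - 122.8) / 139.7 * 100 = 12.1%

12.1


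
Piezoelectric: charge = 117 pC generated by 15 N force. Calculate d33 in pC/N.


d33 = 117 / 15 = 7.8 pC/N

7.8


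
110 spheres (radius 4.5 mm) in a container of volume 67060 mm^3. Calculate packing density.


V_sphere = 4/3*pi*4.5^3 = 381.7035 mm^3
Total V = 110*381.7035 = 41987.385 mm^3
PD = 41987.385 / 67060 = 0.626

0.626


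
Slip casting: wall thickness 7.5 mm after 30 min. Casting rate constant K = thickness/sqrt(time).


K = 7.5 / sqrt(30) = 7.5 / 5.4772 = 1.369 mm/min^0.5

1.369


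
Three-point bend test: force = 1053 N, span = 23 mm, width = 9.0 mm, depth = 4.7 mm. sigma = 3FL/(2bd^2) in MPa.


sigma = 3*1053*23/(2*9.0*4.7^2) = 182.7 MPa

182.7


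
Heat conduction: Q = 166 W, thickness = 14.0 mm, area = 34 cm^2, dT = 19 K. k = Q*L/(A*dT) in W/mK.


k = 166*14.0/1000/(34/10000*19) = 35.98 W/mK

35.98


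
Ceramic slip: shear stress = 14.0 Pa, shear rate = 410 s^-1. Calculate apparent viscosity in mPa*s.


eta = tau/gamma * 1000 = 14.0/410 * 1000 = 34.1 mPa*s

34.1


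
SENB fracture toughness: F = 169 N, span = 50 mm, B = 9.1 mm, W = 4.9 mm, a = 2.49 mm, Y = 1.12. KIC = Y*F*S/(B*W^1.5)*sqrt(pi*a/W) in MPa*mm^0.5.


KIC = 1.12*169*50/(9.1*4.9^1.5)*sqrt(pi*2.49/4.9) = 121.15

121.15


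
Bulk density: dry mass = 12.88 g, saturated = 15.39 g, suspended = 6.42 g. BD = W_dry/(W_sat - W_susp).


BD = 12.88 / (15.39 - 6.42) = 12.88 / 8.97 = 1.436 g/cm^3

1.436


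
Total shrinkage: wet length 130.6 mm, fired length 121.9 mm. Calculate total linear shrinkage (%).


TS = (130.6 - 121.9) / 130.6 * 100 = 6.66%

6.66


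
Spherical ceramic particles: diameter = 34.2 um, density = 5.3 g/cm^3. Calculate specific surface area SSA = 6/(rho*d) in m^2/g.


SSA = 6 / (5.3 * 34.2) = 0.033 m^2/g

0.033


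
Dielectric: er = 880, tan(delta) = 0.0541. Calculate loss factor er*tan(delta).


Loss = 880 * 0.0541 = 47.608

47.608


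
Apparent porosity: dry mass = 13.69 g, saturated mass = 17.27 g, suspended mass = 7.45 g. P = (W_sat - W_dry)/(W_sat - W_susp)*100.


P = (17.27 - 13.69) / (17.27 - 7.45) * 100 = 3.58 / 9.82 * 100 = 36.5%

36.5


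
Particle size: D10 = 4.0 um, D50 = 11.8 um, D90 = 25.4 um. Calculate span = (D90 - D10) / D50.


Span = (25.4 - 4.0) / 11.8 = 21.4 / 11.8 = 1.814

1.814


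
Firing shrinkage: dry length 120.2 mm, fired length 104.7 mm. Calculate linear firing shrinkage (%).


FS = (120.2 - 104.7) / 120.2 * 100 = 12.9%

12.9


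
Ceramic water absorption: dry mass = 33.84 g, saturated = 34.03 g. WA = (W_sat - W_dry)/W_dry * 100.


WA = (34.03 - 33.84) / 33.84 * 100 = 0.56%

0.56


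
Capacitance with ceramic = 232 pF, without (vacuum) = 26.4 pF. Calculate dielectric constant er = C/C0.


er = 232 / 26.4 = 8.79

8.79


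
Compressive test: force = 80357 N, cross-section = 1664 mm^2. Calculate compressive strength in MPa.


CS = 80357 / 1664 = 48.3 MPa

48.3


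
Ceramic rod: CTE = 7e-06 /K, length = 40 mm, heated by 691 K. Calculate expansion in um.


dL = 7e-06 * 40 * 691 * 1000 = 193.48 um

193.48


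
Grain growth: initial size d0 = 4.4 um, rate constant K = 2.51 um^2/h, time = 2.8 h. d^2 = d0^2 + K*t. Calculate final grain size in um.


d^2 = 4.4^2 + 2.51*2.8 = 26.388
d = sqrt(26.388) = 5.14 um

5.14


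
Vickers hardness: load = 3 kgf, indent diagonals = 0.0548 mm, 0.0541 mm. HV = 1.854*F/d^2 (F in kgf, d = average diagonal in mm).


d_avg = (0.0548+0.0541)/2 = 0.05445 mm
HV = 1.854*3/0.05445^2 = 1876

1876


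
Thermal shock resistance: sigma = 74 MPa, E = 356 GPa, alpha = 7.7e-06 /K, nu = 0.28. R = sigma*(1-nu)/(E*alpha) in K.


R = 74*(1-0.28)/(356*1000*7.7e-06) = 19 K

19


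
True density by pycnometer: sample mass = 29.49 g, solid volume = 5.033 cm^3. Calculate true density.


TD = 29.49 / 5.033 = 5.859 g/cm^3

5.859


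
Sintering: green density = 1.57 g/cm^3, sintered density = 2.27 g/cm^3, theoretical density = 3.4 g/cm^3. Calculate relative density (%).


Relative = 2.27 / 3.4 * 100 = 66.8%

66.8


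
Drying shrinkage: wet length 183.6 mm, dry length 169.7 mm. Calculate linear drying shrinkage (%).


DS = (183.6 - 169.7) / 183.6 * 100 = 7.57%

7.57


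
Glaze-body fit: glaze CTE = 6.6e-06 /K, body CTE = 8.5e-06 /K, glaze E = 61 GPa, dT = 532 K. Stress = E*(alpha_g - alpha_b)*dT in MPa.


Stress = 61*1000*(6.6e-06 - 8.5e-06)*532 = -61.7 MPa

-61.7


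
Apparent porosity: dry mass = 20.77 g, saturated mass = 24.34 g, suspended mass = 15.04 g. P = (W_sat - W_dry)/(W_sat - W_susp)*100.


P = (24.34 - 20.77) / (24.34 - 15.04) * 100 = 3.57 / 9.3 * 100 = 38.4%

38.4


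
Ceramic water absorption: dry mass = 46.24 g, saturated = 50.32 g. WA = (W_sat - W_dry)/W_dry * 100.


WA = (50.32 - 46.24) / 46.24 * 100 = 8.82%

8.82


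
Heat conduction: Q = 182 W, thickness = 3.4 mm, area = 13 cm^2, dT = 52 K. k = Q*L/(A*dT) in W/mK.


k = 182*3.4/1000/(13/10000*52) = 9.15 W/mK

9.15


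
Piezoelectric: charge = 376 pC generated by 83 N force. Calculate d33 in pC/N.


d33 = 376 / 83 = 4.5 pC/N

4.5


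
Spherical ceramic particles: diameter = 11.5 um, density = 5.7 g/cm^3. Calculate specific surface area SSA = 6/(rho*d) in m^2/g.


SSA = 6 / (5.7 * 11.5) = 0.092 m^2/g

0.092


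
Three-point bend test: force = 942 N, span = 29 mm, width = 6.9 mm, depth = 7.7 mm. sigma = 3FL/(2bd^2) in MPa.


sigma = 3*942*29/(2*6.9*7.7^2) = 100.2 MPa

100.2


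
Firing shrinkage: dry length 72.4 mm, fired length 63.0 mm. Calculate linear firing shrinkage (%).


FS = (72.4 - 63.0) / 72.4 * 100 = 12.98%

12.98


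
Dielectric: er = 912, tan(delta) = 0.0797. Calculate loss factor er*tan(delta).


Loss = 912 * 0.0797 = 72.686

72.686


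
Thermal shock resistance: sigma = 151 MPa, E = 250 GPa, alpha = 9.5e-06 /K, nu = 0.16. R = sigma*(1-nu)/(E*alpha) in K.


R = 151*(1-0.16)/(250*1000*9.5e-06) = 53 K

53


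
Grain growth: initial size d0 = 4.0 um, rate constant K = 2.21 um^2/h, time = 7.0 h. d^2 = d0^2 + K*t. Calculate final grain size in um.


d^2 = 4.0^2 + 2.21*7.0 = 31.47
d = sqrt(31.47) = 5.61 um

5.61


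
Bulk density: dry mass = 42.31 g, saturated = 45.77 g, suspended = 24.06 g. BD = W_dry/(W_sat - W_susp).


BD = 42.31 / (45.77 - 24.06) = 42.31 / 21.71 = 1.949 g/cm^3

1.949


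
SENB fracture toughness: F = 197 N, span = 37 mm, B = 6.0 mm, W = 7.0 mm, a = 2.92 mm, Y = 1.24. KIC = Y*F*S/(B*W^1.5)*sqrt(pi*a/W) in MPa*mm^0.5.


KIC = 1.24*197*37/(6.0*7.0^1.5)*sqrt(pi*2.92/7.0) = 93.11

93.11


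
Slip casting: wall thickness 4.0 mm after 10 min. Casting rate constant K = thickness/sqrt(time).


K = 4.0 / sqrt(10) = 4.0 / 3.1623 = 1.265 mm/min^0.5

1.265


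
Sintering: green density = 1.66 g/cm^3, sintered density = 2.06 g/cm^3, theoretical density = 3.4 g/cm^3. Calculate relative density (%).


Relative = 2.06 / 3.4 * 100 = 60.6%

60.6


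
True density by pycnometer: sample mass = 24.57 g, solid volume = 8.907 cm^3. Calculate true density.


TD = 24.57 / 8.907 = 2.759 g/cm^3

2.759


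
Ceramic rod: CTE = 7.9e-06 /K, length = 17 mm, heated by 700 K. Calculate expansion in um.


dL = 7.9e-06 * 17 * 700 * 1000 = 94.01 um

94.01


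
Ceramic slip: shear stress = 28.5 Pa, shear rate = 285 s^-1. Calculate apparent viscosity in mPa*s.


eta = tau/gamma * 1000 = 28.5/285 * 1000 = 100.0 mPa*s

100.0


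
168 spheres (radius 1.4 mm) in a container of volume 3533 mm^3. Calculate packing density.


V_sphere = 4/3*pi*1.4^3 = 11.494 mm^3
Total V = 168*11.494 = 1930.992 mm^3
PD = 1930.992 / 3533 = 0.547

0.547


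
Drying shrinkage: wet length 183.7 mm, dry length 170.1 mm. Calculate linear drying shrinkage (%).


DS = (183.7 - 170.1) / 183.7 * 100 = 7.4%

7.4


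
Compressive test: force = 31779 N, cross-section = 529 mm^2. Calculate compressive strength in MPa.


CS = 31779 / 529 = 60.1 MPa

60.1


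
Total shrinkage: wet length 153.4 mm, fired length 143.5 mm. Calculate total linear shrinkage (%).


TS = (153.4 - 143.5) / 153.4 * 100 = 6.45%

6.45


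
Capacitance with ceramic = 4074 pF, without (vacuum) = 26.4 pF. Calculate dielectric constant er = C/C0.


er = 4074 / 26.4 = 154.32

154.32


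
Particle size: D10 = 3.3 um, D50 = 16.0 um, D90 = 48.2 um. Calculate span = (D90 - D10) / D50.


Span = (48.2 - 3.3) / 16.0 = 44.9 / 16.0 = 2.806

2.806


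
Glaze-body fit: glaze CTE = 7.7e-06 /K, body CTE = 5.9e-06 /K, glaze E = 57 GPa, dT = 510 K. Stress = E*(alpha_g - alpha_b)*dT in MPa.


Stress = 57*1000*(7.7e-06 - 5.9e-06)*510 = 52.3 MPa

52.3


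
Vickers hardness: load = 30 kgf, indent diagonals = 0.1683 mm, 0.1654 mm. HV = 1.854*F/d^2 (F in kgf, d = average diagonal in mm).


d_avg = (0.1683+0.1654)/2 = 0.16685 mm
HV = 1.854*30/0.16685^2 = 1998

1998


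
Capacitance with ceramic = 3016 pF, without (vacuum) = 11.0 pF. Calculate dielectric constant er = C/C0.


er = 3016 / 11.0 = 274.18

274.18


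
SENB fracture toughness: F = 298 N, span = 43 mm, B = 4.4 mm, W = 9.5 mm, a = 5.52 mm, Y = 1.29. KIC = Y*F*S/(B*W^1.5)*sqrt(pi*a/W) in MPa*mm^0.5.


KIC = 1.29*298*43/(4.4*9.5^1.5)*sqrt(pi*5.52/9.5) = 173.35

173.35


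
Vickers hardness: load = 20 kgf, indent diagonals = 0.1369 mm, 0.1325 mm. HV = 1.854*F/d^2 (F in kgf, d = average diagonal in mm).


d_avg = (0.1369+0.1325)/2 = 0.1347 mm
HV = 1.854*20/0.1347^2 = 2044

2044


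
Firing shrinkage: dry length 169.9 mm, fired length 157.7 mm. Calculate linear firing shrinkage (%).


FS = (169.9 - 157.7) / 169.9 * 100 = 7.18%

7.18


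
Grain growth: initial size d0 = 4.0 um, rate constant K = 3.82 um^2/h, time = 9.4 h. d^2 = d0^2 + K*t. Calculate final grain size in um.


d^2 = 4.0^2 + 3.82*9.4 = 51.908
d = sqrt(51.908) = 7.2 um

7.2


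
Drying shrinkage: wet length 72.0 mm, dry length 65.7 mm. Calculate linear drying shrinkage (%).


DS = (72.0 - 65.7) / 72.0 * 100 = 8.75%

8.75


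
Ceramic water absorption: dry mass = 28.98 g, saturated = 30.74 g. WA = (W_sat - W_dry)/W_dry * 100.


WA = (30.74 - 28.98) / 28.98 * 100 = 6.07%

6.07


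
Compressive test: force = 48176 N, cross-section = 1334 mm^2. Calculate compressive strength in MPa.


CS = 48176 / 1334 = 36.1 MPa

36.1


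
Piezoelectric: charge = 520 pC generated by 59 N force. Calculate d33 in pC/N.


d33 = 520 / 59 = 8.8 pC/N

8.8


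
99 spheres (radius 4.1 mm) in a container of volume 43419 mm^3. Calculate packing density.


V_sphere = 4/3*pi*4.1^3 = 288.6956 mm^3
Total V = 99*288.6956 = 28580.8644 mm^3
PD = 28580.8644 / 43419 = 0.658

0.658


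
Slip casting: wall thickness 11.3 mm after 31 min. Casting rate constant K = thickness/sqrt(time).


K = 11.3 / sqrt(31) = 11.3 / 5.5678 = 2.03 mm/min^0.5

2.03


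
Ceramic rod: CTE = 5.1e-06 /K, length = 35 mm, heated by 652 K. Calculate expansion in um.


dL = 5.1e-06 * 35 * 652 * 1000 = 116.382 um

116.382


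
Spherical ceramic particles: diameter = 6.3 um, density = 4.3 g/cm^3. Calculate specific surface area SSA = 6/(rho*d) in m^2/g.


SSA = 6 / (4.3 * 6.3) = 0.221 m^2/g

0.221


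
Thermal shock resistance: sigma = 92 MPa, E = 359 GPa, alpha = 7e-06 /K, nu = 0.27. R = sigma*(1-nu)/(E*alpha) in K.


R = 92*(1-0.27)/(359*1000*7e-06) = 27 K

27


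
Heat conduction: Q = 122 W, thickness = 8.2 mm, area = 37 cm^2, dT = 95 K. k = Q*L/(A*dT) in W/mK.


k = 122*8.2/1000/(37/10000*95) = 2.85 W/mK

2.85


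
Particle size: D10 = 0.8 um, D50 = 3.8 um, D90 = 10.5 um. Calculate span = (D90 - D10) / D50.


Span = (10.5 - 0.8) / 3.8 = 9.7 / 3.8 = 2.553

2.553


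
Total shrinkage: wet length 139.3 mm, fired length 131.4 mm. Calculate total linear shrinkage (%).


TS = (139.3 - 131.4) / 139.3 * 100 = 5.67%

5.67


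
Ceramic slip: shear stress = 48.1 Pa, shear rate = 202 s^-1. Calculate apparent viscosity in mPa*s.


eta = tau/gamma * 1000 = 48.1/202 * 1000 = 238.1 mPa*s

238.1


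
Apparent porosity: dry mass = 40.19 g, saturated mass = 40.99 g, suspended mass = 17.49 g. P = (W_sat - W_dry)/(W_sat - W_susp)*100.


P = (40.99 - 40.19) / (40.99 - 17.49) * 100 = 0.8 / 23.5 * 100 = 3.4%

3.4


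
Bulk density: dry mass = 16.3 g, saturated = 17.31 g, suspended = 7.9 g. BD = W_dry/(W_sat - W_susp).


BD = 16.3 / (17.31 - 7.9) = 16.3 / 9.41 = 1.732 g/cm^3

1.732


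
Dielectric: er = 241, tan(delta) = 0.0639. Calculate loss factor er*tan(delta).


Loss = 241 * 0.0639 = 15.4

15.4


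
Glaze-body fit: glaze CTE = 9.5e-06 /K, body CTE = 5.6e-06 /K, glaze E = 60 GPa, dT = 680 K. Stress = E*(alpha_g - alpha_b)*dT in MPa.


Stress = 60*1000*(9.5e-06 - 5.6e-06)*680 = 159.1 MPa

159.1


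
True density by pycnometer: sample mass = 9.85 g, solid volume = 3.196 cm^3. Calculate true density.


TD = 9.85 / 3.196 = 3.082 g/cm^3

3.082


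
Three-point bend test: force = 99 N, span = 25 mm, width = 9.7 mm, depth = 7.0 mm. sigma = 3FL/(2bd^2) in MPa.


sigma = 3*99*25/(2*9.7*7.0^2) = 7.8 MPa

7.8


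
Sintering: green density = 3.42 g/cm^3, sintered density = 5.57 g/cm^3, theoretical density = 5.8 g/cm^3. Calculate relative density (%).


Relative = 5.57 / 5.8 * 100 = 96.0%

96.0


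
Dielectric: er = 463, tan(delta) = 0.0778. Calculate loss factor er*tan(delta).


Loss = 463 * 0.0778 = 36.021

36.021


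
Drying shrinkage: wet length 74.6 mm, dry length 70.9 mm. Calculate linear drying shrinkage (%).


DS = (74.6 - 70.9) / 74.6 * 100 = 4.96%

4.96


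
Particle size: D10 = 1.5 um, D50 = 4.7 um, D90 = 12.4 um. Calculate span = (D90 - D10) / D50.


Span = (12.4 - 1.5) / 4.7 = 10.9 / 4.7 = 2.319

2.319


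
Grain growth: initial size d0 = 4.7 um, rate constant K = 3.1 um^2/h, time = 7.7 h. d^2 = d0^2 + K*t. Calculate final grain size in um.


d^2 = 4.7^2 + 3.1*7.7 = 45.96
d = sqrt(45.96) = 6.78 um

6.78


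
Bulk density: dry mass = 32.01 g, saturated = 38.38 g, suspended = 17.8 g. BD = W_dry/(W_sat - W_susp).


BD = 32.01 / (38.38 - 17.8) = 32.01 / 20.58 = 1.555 g/cm^3

1.555


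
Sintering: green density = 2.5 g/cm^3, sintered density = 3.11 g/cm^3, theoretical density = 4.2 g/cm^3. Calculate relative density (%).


Relative = 3.11 / 4.2 * 100 = 74.0%

74.0


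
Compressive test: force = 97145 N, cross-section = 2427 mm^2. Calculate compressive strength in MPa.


CS = 97145 / 2427 = 40.0 MPa

40.0


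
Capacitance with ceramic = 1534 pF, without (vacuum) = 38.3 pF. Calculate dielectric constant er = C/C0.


er = 1534 / 38.3 = 40.05

40.05


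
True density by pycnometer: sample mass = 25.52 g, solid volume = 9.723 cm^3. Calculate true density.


TD = 25.52 / 9.723 = 2.625 g/cm^3

2.625


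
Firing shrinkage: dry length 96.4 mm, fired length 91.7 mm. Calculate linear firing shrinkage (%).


FS = (96.4 - 91.7) / 96.4 * 100 = 4.88%

4.88


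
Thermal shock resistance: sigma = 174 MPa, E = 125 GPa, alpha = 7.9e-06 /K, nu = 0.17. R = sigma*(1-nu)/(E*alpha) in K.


R = 174*(1-0.17)/(125*1000*7.9e-06) = 146 K

146


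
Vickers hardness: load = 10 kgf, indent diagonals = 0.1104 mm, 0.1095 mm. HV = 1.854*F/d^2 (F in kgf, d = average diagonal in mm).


d_avg = (0.1104+0.1095)/2 = 0.10995 mm
HV = 1.854*10/0.10995^2 = 1534

1534


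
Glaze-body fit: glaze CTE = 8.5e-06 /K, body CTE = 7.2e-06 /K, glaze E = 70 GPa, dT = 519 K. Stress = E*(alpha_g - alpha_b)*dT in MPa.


Stress = 70*1000*(8.5e-06 - 7.2e-06)*519 = 47.2 MPa

47.2


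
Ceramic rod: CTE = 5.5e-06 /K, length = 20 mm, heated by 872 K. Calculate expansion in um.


dL = 5.5e-06 * 20 * 872 * 1000 = 95.92 um

95.92


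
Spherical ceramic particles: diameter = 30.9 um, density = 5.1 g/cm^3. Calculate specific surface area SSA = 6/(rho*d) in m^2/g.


SSA = 6 / (5.1 * 30.9) = 0.038 m^2/g

0.038


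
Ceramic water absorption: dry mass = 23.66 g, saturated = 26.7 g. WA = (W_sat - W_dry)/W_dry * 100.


WA = (26.7 - 23.66) / 23.66 * 100 = 12.85%

12.85


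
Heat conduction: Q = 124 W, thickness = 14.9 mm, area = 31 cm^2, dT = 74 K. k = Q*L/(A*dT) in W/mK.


k = 124*14.9/1000/(31/10000*74) = 8.05 W/mK

8.05


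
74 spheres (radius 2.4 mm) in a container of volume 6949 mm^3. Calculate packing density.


V_sphere = 4/3*pi*2.4^3 = 57.9058 mm^3
Total V = 74*57.9058 = 4285.0292 mm^3
PD = 4285.0292 / 6949 = 0.617

0.617


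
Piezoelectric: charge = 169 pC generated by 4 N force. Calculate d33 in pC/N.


d33 = 169 / 4 = 42.3 pC/N

42.3


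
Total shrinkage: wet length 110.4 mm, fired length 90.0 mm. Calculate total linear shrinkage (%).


TS = (110.4 - 90.0) / 110.4 * 100 = 18.48%

18.48


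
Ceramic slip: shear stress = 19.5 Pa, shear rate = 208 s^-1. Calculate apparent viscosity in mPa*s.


eta = tau/gamma * 1000 = 19.5/208 * 1000 = 93.8 mPa*s

93.8


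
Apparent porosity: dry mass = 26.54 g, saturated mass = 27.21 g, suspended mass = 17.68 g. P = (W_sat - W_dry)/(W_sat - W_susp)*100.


P = (27.21 - 26.54) / (27.21 - 17.68) * 100 = 0.67 / 9.53 * 100 = 7.0%

7.0


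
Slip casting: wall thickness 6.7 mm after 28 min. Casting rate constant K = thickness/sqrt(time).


K = 6.7 / sqrt(28) = 6.7 / 5.2915 = 1.266 mm/min^0.5

1.266


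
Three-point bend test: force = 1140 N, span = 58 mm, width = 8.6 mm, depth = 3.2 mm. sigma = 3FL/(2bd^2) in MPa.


sigma = 3*1140*58/(2*8.6*3.2^2) = 1126.2 MPa

1126.2


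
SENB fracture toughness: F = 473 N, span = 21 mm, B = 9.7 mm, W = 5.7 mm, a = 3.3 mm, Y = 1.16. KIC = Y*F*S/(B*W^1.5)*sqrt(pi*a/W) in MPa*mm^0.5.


KIC = 1.16*473*21/(9.7*5.7^1.5)*sqrt(pi*3.3/5.7) = 117.72

117.72


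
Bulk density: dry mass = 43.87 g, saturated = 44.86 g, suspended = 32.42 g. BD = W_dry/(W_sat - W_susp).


BD = 43.87 / (44.86 - 32.42) = 43.87 / 12.44 = 3.527 g/cm^3

3.527


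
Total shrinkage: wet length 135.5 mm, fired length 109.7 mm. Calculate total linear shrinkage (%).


TS = (135.5 - 109.7) / 135.5 * 100 = 19.04%

19.04


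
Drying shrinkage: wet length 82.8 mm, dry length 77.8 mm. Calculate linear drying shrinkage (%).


DS = (82.8 - 77.8) / 82.8 * 100 = 6.04%

6.04


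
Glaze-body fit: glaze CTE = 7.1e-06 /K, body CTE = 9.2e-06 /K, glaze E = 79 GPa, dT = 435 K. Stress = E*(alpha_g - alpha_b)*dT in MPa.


Stress = 79*1000*(7.1e-06 - 9.2e-06)*435 = -72.2 MPa

-72.2


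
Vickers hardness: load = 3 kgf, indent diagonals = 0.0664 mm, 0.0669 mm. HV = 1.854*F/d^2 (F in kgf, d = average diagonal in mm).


d_avg = (0.0664+0.0669)/2 = 0.06665 mm
HV = 1.854*3/0.06665^2 = 1252

1252


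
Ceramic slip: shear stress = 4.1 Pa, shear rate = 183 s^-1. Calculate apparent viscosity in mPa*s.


eta = tau/gamma * 1000 = 4.1/183 * 1000 = 22.4 mPa*s

22.4


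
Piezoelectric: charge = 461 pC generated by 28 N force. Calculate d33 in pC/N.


d33 = 461 / 28 = 16.5 pC/N

16.5


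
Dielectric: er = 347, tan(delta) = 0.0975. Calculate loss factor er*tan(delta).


Loss = 347 * 0.0975 = 33.833

33.833


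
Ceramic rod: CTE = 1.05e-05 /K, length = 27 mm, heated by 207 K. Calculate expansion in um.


dL = 1.05e-05 * 27 * 207 * 1000 = 58.685 um

58.685


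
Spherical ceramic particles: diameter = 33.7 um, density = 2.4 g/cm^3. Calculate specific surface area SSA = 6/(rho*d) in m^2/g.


SSA = 6 / (2.4 * 33.7) = 0.074 m^2/g

0.074


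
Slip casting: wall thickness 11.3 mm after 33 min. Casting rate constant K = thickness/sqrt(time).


K = 11.3 / sqrt(33) = 11.3 / 5.7446 = 1.967 mm/min^0.5

1.967


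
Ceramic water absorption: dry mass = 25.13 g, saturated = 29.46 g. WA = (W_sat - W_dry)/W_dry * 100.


WA = (29.46 - 25.13) / 25.13 * 100 = 17.23%

17.23


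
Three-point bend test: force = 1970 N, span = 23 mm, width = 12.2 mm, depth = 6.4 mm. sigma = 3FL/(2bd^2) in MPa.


sigma = 3*1970*23/(2*12.2*6.4^2) = 136.0 MPa

136.0


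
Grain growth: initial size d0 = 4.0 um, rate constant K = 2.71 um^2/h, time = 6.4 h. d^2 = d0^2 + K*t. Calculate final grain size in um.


d^2 = 4.0^2 + 2.71*6.4 = 33.344
d = sqrt(33.344) = 5.77 um

5.77


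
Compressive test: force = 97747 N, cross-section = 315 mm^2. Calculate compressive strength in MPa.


CS = 97747 / 315 = 310.3 MPa

310.3


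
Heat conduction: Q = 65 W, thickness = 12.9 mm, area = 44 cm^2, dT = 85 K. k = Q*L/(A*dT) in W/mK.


k = 65*12.9/1000/(44/10000*85) = 2.24 W/mK

2.24


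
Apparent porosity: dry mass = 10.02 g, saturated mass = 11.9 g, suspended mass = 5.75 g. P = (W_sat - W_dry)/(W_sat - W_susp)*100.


P = (11.9 - 10.02) / (11.9 - 5.75) * 100 = 1.88 / 6.15 * 100 = 30.6%

30.6


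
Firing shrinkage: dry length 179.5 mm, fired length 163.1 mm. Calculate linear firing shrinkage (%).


FS = (179.5 - 163.1) / 179.5 * 100 = 9.14%

9.14


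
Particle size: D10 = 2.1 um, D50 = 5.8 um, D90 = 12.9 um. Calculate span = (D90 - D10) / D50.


Span = (12.9 - 2.1) / 5.8 = 10.8 / 5.8 = 1.862

1.862


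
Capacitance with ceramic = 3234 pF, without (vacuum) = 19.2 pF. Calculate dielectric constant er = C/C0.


er = 3234 / 19.2 = 168.44

168.44


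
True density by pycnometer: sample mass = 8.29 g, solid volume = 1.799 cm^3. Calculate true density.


TD = 8.29 / 1.799 = 4.608 g/cm^3

4.608


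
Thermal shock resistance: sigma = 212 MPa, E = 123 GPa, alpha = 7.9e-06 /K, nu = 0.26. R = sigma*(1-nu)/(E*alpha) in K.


R = 212*(1-0.26)/(123*1000*7.9e-06) = 161 K

161


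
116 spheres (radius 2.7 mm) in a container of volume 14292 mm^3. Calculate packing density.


V_sphere = 4/3*pi*2.7^3 = 82.448 mm^3
Total V = 116*82.448 = 9563.968 mm^3
PD = 9563.968 / 14292 = 0.669

0.669


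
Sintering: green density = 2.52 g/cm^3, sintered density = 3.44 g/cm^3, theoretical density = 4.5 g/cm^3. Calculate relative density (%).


Relative = 3.44 / 4.5 * 100 = 76.4%

76.4


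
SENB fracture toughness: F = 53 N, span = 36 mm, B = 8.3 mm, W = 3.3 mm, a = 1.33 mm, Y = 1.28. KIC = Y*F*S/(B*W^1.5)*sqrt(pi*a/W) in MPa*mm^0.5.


KIC = 1.28*53*36/(8.3*3.3^1.5)*sqrt(pi*1.33/3.3) = 55.23

55.23


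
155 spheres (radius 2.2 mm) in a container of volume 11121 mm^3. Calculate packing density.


V_sphere = 4/3*pi*2.2^3 = 44.6022 mm^3
Total V = 155*44.6022 = 6913.341 mm^3
PD = 6913.341 / 11121 = 0.622

0.622


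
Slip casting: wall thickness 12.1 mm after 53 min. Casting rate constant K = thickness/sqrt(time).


K = 12.1 / sqrt(53) = 12.1 / 7.2801 = 1.662 mm/min^0.5

1.662


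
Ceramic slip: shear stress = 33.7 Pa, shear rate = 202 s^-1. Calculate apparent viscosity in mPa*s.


eta = tau/gamma * 1000 = 33.7/202 * 1000 = 166.8 mPa*s

166.8


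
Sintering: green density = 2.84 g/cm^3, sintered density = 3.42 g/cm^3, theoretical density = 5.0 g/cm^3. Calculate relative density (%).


Relative = 3.42 / 5.0 * 100 = 68.4%

68.4


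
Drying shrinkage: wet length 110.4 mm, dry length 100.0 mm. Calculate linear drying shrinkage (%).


DS = (110.4 - 100.0) / 110.4 * 100 = 9.42%

9.42


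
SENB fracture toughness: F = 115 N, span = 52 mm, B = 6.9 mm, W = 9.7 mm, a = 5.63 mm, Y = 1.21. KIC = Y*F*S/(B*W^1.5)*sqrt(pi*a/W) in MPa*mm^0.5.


KIC = 1.21*115*52/(6.9*9.7^1.5)*sqrt(pi*5.63/9.7) = 46.87

46.87


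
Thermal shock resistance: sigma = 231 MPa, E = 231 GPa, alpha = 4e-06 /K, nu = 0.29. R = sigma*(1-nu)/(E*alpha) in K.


R = 231*(1-0.29)/(231*1000*4e-06) = 178 K

178


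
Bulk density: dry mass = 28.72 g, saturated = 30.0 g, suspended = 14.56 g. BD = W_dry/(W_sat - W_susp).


BD = 28.72 / (30.0 - 14.56) = 28.72 / 15.44 = 1.86 g/cm^3

1.86


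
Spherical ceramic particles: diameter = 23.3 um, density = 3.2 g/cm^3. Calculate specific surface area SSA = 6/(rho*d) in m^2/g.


SSA = 6 / (3.2 * 23.3) = 0.08 m^2/g

0.08


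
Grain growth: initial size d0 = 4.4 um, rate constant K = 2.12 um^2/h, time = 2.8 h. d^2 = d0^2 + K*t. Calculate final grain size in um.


d^2 = 4.4^2 + 2.12*2.8 = 25.296
d = sqrt(25.296) = 5.03 um

5.03


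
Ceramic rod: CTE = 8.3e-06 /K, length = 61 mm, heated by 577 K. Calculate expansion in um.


dL = 8.3e-06 * 61 * 577 * 1000 = 292.135 um

292.135


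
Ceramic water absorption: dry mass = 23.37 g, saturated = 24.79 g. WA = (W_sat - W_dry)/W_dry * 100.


WA = (24.79 - 23.37) / 23.37 * 100 = 6.08%

6.08


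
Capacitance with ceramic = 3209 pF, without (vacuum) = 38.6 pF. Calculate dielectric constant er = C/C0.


er = 3209 / 38.6 = 83.13

83.13


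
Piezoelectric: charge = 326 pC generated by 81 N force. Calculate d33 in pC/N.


d33 = 326 / 81 = 4.0 pC/N

4.0


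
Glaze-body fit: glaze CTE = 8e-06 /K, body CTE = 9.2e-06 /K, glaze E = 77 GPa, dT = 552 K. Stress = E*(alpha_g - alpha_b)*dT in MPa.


Stress = 77*1000*(8e-06 - 9.2e-06)*552 = -51.0 MPa

-51.0


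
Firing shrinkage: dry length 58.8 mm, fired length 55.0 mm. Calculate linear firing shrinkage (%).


FS = (58.8 - 55.0) / 58.8 * 100 = 6.46%

6.46


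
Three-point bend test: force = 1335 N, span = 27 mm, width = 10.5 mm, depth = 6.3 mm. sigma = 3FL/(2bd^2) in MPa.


sigma = 3*1335*27/(2*10.5*6.3^2) = 129.7 MPa

129.7


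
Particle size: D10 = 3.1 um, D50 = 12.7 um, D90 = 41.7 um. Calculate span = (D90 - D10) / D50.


Span = (41.7 - 3.1) / 12.7 = 38.6 / 12.7 = 3.039

3.039


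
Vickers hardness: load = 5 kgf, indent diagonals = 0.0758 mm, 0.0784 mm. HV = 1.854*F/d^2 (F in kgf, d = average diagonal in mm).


d_avg = (0.0758+0.0784)/2 = 0.0771 mm
HV = 1.854*5/0.0771^2 = 1559

1559


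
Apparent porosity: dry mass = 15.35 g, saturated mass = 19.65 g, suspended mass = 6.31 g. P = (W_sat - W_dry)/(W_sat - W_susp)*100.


P = (19.65 - 15.35) / (19.65 - 6.31) * 100 = 4.3 / 13.34 * 100 = 32.2%

32.2


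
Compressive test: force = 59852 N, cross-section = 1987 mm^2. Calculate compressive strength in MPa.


CS = 59852 / 1987 = 30.1 MPa

30.1


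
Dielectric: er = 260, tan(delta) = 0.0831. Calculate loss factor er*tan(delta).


Loss = 260 * 0.0831 = 21.606

21.606


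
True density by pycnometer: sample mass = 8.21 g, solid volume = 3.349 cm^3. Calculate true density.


TD = 8.21 / 3.349 = 2.451 g/cm^3

2.451


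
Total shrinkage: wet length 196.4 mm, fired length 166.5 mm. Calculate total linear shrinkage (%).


TS = (196.4 - 166.5) / 196.4 * 100 = 15.22%

15.22


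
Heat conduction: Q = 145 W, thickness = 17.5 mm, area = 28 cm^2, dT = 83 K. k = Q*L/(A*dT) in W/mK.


k = 145*17.5/1000/(28/10000*83) = 10.92 W/mK

10.92


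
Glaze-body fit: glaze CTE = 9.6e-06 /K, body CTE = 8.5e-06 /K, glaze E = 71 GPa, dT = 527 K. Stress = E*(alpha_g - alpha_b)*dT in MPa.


Stress = 71*1000*(9.6e-06 - 8.5e-06)*527 = 41.2 MPa

41.2


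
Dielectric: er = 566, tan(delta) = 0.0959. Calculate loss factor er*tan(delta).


Loss = 566 * 0.0959 = 54.279

54.279


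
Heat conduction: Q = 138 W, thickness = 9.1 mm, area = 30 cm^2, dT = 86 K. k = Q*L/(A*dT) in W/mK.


k = 138*9.1/1000/(30/10000*86) = 4.87 W/mK

4.87


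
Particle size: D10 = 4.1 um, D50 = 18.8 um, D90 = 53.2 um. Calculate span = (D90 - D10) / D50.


Span = (53.2 - 4.1) / 18.8 = 49.1 / 18.8 = 2.612

2.612


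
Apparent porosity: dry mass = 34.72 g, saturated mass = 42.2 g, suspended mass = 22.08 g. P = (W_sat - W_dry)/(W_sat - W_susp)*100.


P = (42.2 - 34.72) / (42.2 - 22.08) * 100 = 7.48 / 20.12 * 100 = 37.2%

37.2


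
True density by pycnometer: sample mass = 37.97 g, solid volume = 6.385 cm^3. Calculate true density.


TD = 37.97 / 6.385 = 5.947 g/cm^3

5.947


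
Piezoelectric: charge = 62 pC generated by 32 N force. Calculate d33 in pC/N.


d33 = 62 / 32 = 1.9 pC/N

1.9


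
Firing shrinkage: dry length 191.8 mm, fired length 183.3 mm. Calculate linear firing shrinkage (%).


FS = (191.8 - 183.3) / 191.8 * 100 = 4.43%

4.43


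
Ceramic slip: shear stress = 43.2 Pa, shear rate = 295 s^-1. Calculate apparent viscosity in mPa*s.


eta = tau/gamma * 1000 = 43.2/295 * 1000 = 146.4 mPa*s

146.4


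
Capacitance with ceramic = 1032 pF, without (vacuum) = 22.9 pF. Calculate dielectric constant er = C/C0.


er = 1032 / 22.9 = 45.07

45.07


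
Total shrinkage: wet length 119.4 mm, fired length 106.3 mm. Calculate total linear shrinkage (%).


TS = (119.4 - 106.3) / 119.4 * 100 = 10.97%

10.97


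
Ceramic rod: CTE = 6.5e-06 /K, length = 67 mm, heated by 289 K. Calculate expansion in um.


dL = 6.5e-06 * 67 * 289 * 1000 = 125.86 um

125.86


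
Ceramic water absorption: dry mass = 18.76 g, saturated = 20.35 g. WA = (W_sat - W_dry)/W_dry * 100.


WA = (20.35 - 18.76) / 18.76 * 100 = 8.48%

8.48


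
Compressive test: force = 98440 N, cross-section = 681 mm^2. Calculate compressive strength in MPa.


CS = 98440 / 681 = 144.6 MPa

144.6


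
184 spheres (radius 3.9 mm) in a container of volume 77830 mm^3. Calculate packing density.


V_sphere = 4/3*pi*3.9^3 = 248.4748 mm^3
Total V = 184*248.4748 = 45719.3632 mm^3
PD = 45719.3632 / 77830 = 0.587

0.587


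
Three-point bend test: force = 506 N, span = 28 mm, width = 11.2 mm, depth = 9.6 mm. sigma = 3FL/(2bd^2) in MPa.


sigma = 3*506*28/(2*11.2*9.6^2) = 20.6 MPa

20.6


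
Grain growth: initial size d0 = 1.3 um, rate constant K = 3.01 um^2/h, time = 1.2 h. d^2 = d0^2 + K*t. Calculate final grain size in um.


d^2 = 1.3^2 + 3.01*1.2 = 5.302
d = sqrt(5.302) = 2.3 um

2.3


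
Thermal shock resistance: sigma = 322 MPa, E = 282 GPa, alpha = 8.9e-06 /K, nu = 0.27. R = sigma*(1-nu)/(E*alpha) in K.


R = 322*(1-0.27)/(282*1000*8.9e-06) = 94 K

94


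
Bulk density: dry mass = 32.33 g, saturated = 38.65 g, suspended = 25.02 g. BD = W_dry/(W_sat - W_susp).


BD = 32.33 / (38.65 - 25.02) = 32.33 / 13.63 = 2.372 g/cm^3

2.372


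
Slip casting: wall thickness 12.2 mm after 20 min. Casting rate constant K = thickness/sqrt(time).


K = 12.2 / sqrt(20) = 12.2 / 4.4721 = 2.728 mm/min^0.5

2.728


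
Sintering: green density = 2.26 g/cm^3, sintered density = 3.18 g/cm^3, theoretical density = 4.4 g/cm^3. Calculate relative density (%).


Relative = 3.18 / 4.4 * 100 = 72.3%

72.3


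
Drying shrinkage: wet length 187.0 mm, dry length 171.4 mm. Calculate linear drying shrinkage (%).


DS = (187.0 - 171.4) / 187.0 * 100 = 8.34%

8.34


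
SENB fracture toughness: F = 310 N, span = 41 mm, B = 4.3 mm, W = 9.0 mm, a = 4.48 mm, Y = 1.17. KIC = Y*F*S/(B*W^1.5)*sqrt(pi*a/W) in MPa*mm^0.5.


KIC = 1.17*310*41/(4.3*9.0^1.5)*sqrt(pi*4.48/9.0) = 160.17

160.17


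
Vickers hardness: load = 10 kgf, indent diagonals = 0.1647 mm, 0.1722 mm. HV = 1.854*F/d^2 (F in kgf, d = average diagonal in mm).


d_avg = (0.1647+0.1722)/2 = 0.16845 mm
HV = 1.854*10/0.16845^2 = 653

653


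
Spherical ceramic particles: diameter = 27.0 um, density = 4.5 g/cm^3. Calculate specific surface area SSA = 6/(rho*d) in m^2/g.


SSA = 6 / (4.5 * 27.0) = 0.049 m^2/g

0.049


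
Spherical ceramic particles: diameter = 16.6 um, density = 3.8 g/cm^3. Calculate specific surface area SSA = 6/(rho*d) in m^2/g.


SSA = 6 / (3.8 * 16.6) = 0.095 m^2/g

0.095


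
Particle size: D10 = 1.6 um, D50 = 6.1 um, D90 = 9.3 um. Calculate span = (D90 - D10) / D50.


Span = (9.3 - 1.6) / 6.1 = 7.7 / 6.1 = 1.262

1.262


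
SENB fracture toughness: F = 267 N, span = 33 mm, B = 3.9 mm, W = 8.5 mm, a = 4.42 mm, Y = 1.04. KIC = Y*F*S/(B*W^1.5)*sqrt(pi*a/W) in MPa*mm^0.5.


KIC = 1.04*267*33/(3.9*8.5^1.5)*sqrt(pi*4.42/8.5) = 121.18

121.18


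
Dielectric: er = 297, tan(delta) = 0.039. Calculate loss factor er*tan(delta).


Loss = 297 * 0.039 = 11.583

11.583


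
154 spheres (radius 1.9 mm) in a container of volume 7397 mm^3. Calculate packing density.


V_sphere = 4/3*pi*1.9^3 = 28.7309 mm^3
Total V = 154*28.7309 = 4424.5586 mm^3
PD = 4424.5586 / 7397 = 0.598

0.598


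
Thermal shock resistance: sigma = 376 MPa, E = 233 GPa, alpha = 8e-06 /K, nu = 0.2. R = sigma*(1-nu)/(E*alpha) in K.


R = 376*(1-0.2)/(233*1000*8e-06) = 161 K

161


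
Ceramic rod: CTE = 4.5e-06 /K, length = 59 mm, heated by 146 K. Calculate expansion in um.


dL = 4.5e-06 * 59 * 146 * 1000 = 38.763 um

38.763


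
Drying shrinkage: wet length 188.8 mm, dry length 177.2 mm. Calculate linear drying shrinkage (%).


DS = (188.8 - 177.2) / 188.8 * 100 = 6.14%

6.14


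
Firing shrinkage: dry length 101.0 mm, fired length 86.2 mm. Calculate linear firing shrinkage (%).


FS = (101.0 - 86.2) / 101.0 * 100 = 14.65%

14.65


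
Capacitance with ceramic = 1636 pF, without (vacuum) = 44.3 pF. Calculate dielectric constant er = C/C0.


er = 1636 / 44.3 = 36.93

36.93


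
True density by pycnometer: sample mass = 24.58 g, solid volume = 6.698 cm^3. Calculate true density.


TD = 24.58 / 6.698 = 3.67 g/cm^3

3.67


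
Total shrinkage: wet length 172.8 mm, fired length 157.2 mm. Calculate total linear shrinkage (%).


TS = (172.8 - 157.2) / 172.8 * 100 = 9.03%

9.03


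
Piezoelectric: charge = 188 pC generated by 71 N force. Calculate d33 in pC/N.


d33 = 188 / 71 = 2.6 pC/N

2.6


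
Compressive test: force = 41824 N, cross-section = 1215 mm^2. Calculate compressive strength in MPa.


CS = 41824 / 1215 = 34.4 MPa

34.4


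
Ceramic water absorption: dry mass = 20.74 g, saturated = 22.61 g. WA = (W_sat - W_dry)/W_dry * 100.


WA = (22.61 - 20.74) / 20.74 * 100 = 9.02%

9.02


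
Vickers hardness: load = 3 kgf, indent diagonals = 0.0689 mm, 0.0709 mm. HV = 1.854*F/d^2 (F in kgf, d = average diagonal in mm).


d_avg = (0.0689+0.0709)/2 = 0.0699 mm
HV = 1.854*3/0.0699^2 = 1138

1138


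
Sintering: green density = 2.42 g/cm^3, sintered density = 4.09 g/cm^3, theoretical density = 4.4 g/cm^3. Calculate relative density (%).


Relative = 4.09 / 4.4 * 100 = 93.0%

93.0


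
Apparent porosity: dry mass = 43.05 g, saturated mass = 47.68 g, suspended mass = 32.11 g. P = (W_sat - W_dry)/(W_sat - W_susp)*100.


P = (47.68 - 43.05) / (47.68 - 32.11) * 100 = 4.63 / 15.57 * 100 = 29.7%

29.7


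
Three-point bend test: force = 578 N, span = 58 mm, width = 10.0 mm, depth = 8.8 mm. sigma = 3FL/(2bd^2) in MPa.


sigma = 3*578*58/(2*10.0*8.8^2) = 64.9 MPa

64.9


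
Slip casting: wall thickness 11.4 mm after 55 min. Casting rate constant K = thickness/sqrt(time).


K = 11.4 / sqrt(55) = 11.4 / 7.4162 = 1.537 mm/min^0.5

1.537


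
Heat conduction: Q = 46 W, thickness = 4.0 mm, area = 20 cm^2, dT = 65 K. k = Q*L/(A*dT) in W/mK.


k = 46*4.0/1000/(20/10000*65) = 1.42 W/mK

1.42


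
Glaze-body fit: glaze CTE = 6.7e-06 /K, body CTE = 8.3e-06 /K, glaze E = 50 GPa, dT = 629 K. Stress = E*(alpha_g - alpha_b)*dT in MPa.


Stress = 50*1000*(6.7e-06 - 8.3e-06)*629 = -50.3 MPa

-50.3


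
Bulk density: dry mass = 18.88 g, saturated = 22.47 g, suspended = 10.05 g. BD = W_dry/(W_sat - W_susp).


BD = 18.88 / (22.47 - 10.05) = 18.88 / 12.42 = 1.52 g/cm^3

1.52


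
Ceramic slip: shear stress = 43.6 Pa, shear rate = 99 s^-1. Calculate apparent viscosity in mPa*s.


eta = tau/gamma * 1000 = 43.6/99 * 1000 = 440.4 mPa*s

440.4


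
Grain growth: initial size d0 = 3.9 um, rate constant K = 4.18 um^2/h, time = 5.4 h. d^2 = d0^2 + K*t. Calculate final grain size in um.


d^2 = 3.9^2 + 4.18*5.4 = 37.782
d = sqrt(37.782) = 6.15 um

6.15


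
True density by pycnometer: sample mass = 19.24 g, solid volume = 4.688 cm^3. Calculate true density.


TD = 19.24 / 4.688 = 4.104 g/cm^3

4.104


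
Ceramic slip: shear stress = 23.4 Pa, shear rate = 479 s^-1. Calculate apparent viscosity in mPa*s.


eta = tau/gamma * 1000 = 23.4/479 * 1000 = 48.9 mPa*s

48.9


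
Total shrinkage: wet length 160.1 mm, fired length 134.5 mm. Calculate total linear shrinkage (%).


TS = (160.1 - 134.5) / 160.1 * 100 = 15.99%

15.99


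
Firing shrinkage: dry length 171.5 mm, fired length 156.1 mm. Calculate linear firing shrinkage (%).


FS = (171.5 - 156.1) / 171.5 * 100 = 8.98%

8.98


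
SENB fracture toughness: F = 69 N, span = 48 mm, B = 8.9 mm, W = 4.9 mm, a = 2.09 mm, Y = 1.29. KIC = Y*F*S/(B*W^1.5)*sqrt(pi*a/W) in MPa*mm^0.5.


KIC = 1.29*69*48/(8.9*4.9^1.5)*sqrt(pi*2.09/4.9) = 51.23

51.23


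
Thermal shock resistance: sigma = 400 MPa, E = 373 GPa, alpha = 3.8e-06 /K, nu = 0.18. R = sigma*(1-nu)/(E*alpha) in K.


R = 400*(1-0.18)/(373*1000*3.8e-06) = 231 K

231


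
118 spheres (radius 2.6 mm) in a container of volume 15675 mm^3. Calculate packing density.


V_sphere = 4/3*pi*2.6^3 = 73.6222 mm^3
Total V = 118*73.6222 = 8687.4196 mm^3
PD = 8687.4196 / 15675 = 0.554

0.554


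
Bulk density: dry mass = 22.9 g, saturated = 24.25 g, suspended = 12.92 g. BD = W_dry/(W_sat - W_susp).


BD = 22.9 / (24.25 - 12.92) = 22.9 / 11.33 = 2.021 g/cm^3

2.021


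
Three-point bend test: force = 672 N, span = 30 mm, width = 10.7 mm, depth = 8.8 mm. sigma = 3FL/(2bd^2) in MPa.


sigma = 3*672*30/(2*10.7*8.8^2) = 36.5 MPa

36.5


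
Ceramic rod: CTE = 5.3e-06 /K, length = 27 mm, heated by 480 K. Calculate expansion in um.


dL = 5.3e-06 * 27 * 480 * 1000 = 68.688 um

68.688


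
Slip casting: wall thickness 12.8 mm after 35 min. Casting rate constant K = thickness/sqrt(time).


K = 12.8 / sqrt(35) = 12.8 / 5.9161 = 2.164 mm/min^0.5

2.164


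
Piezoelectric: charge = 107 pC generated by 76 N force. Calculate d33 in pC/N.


d33 = 107 / 76 = 1.4 pC/N

1.4


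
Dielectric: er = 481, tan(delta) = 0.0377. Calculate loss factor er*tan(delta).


Loss = 481 * 0.0377 = 18.134

18.134


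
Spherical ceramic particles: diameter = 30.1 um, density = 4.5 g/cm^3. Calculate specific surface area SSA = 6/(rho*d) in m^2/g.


SSA = 6 / (4.5 * 30.1) = 0.044 m^2/g

0.044


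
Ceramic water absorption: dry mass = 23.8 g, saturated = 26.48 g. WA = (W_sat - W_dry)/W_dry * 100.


WA = (26.48 - 23.8) / 23.8 * 100 = 11.26%

11.26


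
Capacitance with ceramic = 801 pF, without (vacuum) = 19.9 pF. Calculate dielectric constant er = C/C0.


er = 801 / 19.9 = 40.25

40.25


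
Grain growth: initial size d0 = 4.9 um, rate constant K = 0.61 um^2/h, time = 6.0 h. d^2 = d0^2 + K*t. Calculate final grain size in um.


d^2 = 4.9^2 + 0.61*6.0 = 27.67
d = sqrt(27.67) = 5.26 um

5.26


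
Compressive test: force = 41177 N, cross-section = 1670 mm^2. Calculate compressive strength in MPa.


CS = 41177 / 1670 = 24.7 MPa

24.7


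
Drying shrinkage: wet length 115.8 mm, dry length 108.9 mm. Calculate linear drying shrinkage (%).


DS = (115.8 - 108.9) / 115.8 * 100 = 5.96%

5.96


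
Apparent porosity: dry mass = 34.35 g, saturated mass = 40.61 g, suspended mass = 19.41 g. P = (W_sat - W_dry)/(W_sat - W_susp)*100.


P = (40.61 - 34.35) / (40.61 - 19.41) * 100 = 6.26 / 21.2 * 100 = 29.5%

29.5


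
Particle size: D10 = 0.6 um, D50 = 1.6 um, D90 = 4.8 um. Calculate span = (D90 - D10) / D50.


Span = (4.8 - 0.6) / 1.6 = 4.2 / 1.6 = 2.625

2.625


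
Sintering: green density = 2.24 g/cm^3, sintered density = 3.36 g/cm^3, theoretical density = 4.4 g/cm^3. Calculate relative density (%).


Relative = 3.36 / 4.4 * 100 = 76.4%

76.4


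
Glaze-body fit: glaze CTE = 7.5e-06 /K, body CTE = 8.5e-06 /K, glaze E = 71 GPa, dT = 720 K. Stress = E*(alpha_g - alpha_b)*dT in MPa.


Stress = 71*1000*(7.5e-06 - 8.5e-06)*720 = -51.1 MPa

-51.1
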